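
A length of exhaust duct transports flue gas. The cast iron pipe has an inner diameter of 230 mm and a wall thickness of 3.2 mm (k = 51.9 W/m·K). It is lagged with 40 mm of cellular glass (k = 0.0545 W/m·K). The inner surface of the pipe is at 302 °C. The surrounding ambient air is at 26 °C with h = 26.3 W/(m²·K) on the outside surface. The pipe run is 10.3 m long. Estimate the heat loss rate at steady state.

For a radial system each layer contributes R = ln(r_out/r_in)/(2πkL); films add R = 1/(hA).
R_cast iron pipe wall = ln(118.2/115)/(2π×51.9×10.3) = 8.171×10^-6 K/W
R_cellular glass = ln(158.2/118.2)/(2π×0.0545×10.3) = 0.08264 K/W
R_outer film = 1/(h_o·2πr_oL) = 1/(26.3×2π×0.1582×10.3) = 0.003714 K/W
R_total = 0.08636 K/W
Q = ΔT/R_total = 276/0.08636

Q ≈ 3200 W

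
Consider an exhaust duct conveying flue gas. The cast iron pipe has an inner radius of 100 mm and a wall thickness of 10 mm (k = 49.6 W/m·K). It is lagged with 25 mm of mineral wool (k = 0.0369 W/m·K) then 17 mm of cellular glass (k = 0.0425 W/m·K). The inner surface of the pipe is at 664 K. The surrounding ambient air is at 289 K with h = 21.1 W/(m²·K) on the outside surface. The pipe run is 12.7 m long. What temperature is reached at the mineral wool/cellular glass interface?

T ≈ 423 K

Treating each annulus and film as a series resistance:
R_cast iron pipe wall = ln(110/100)/(2π×49.6×12.7) = 2.408×10^-5 K/W
R_mineral wool = ln(135/110)/(2π×0.0369×12.7) = 0.06955 K/W
R_cellular glass = ln(152/135)/(2π×0.0425×12.7) = 0.03497 K/W
R_outer film = 1/(h_o·2πr_oL) = 1/(21.1×2π×0.152×12.7) = 0.003907 K/W
R_total = 0.1085 K/W
Q = ΔT/R_total = 375/0.1085
Q = 3460 W
T_interface = T_inner − Q·ΣR(inner→interface) = 664 − 3460×0.06958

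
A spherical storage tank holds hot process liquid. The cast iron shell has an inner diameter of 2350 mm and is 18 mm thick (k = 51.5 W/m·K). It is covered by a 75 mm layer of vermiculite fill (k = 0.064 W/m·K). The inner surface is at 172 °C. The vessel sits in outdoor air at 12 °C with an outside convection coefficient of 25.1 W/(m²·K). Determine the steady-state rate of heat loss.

Each spherical layer contributes R = (1/r_i − 1/r_o)/(4πk):
R_cast iron shell = (1/1.175 − 1/1.193)/(4π×51.5) = 1.984×10^-5 K/W
R_vermiculite fill = (1/1.193 − 1/1.268)/(4π×0.064) = 0.06165 K/W
R_outer film = 1/(h·4πr_o²) = 1/(25.1×4π×1.268²) = 0.001972 K/W
R_total = 0.06364 K/W
Q = ΔT/R_total = 160/0.06364

Q ≈ 2510 W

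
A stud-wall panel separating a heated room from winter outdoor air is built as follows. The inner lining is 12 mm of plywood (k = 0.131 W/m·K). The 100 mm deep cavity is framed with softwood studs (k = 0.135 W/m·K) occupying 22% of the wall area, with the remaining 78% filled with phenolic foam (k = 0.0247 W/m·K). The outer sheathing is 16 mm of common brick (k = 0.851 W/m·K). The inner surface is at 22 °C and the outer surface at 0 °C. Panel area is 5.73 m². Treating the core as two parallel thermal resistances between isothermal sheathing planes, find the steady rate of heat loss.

Sheathing layers in series; stud and cavity paths in parallel between them.
R_inner = 0.012/(0.131×5.73) = 0.01599 K/W
R_stud  = 0.1/(0.135×0.22×5.73) = 0.5876 K/W
R_cav   = 0.1/(0.0247×0.78×5.73) = 0.9058 K/W
1/R_core = 1/R_stud + 1/R_cav → R_core = 0.3564 K/W
R_outer = 0.016/(0.851×5.73) = 0.003281 K/W
R_total = 0.3757 K/W
Q = ΔT/R_total = 22/0.3757

Q ≈ 58.6 W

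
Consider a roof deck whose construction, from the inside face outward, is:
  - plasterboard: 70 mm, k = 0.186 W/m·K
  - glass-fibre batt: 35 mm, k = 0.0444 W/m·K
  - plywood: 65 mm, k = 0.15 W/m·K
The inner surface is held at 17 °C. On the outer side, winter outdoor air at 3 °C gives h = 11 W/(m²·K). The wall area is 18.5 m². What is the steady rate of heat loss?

Q ≈ 153 W

Thermal resistances in series:
R_plasterboard = L/(kA) = 0.07/(0.186×18.5) = 0.02034 K/W
R_glass-fibre batt = L/(kA) = 0.035/(0.0444×18.5) = 0.04261 K/W
R_plywood = L/(kA) = 0.065/(0.15×18.5) = 0.02342 K/W
R_outer film = 1/(h_o·A) = 1/(11×18.5) = 0.004914 K/W
R_total = 0.09129 K/W
Q = ΔT / R_total = 14 / 0.09129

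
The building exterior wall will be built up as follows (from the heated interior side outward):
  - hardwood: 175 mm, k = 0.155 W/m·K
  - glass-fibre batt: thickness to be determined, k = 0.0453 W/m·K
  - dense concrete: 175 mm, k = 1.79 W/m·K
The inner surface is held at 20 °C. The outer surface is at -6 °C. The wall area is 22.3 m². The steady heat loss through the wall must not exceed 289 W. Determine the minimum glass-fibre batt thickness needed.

Thermal resistances in series:
R_hardwood = L/(kA) = 0.175/(0.155×22.3) = 0.05063 K/W
R_dense concrete = L/(kA) = 0.175/(1.79×22.3) = 0.004384 K/W
Sum of the known resistances R_other = 0.05501 K/W
Required total resistance R_tot = ΔT/Q_allow = 26/289 = 0.08997 K/W
R_glass-fibre batt = R_tot − R_other = 0.03495 K/W
L = R·k·A = 0.03495×0.0453×22.3

L ≈ 35.3 mm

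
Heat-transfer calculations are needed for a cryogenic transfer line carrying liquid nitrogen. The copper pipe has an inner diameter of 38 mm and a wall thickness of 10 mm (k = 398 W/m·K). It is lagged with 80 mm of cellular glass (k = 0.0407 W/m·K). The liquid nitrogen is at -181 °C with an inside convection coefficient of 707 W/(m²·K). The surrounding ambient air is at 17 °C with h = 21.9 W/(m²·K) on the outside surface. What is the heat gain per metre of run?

q′ ≈ 37.7 W/m

Per-layer cylindrical resistances, series-summed:
R_inner film = 1/(h_i·2πr₁L) = 1/(707×2π×0.019×1) = 0.01185 K/W
R_copper pipe wall = ln(29/19)/(2π×398×1) = 1.691×10^-4 K/W
R_cellular glass = ln(109/29)/(2π×0.0407×1) = 5.178 K/W
R_outer film = 1/(h_o·2πr_oL) = 1/(21.9×2π×0.109×1) = 0.06667 K/W
R_total = 5.256 K/W
Q = ΔT/R_total = 198/5.256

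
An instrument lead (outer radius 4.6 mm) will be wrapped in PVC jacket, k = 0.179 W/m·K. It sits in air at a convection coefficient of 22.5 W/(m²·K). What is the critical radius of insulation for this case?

For a cylinder r_cr = k/h = 0.179/22.5
r_cr = 7.96 mm; since the bare radius (4.6 mm) is below r_cr, adding a thin layer of insulation will *increase* heat loss.

r_cr ≈ 7.96 mm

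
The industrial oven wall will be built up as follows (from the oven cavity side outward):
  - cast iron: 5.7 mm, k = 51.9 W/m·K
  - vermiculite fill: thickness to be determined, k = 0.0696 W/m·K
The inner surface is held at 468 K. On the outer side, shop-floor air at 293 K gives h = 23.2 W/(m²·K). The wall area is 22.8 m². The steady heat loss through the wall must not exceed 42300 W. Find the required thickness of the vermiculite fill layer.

L ≈ 3.56 mm

Treating each layer as a thermal resistance in series:
R_cast iron = L/(kA) = 0.0057/(51.9×22.8) = 4.817×10^-6 K/W
R_outer film = 1/(h_o·A) = 1/(23.2×22.8) = 0.001891 K/W
Sum of the known resistances R_other = 0.001895 K/W
Required total resistance R_tot = ΔT/Q_allow = 175/42300 = 0.004137 K/W
R_vermiculite fill = R_tot − R_other = 0.002242 K/W
L = R·k·A = 0.002242×0.0696×22.8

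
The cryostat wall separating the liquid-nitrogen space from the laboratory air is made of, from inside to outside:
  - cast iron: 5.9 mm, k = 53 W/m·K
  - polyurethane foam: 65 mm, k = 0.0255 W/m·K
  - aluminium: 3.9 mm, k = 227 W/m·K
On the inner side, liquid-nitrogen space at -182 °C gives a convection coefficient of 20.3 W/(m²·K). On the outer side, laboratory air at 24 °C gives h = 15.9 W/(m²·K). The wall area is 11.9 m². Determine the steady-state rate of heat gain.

Q ≈ 921 W

Thermal resistances in series:
R_inner film = 1/(h_i·A) = 1/(20.3×11.9) = 0.00414 K/W
R_cast iron = L/(kA) = 0.0059/(53×11.9) = 9.355×10^-6 K/W
R_polyurethane foam = L/(kA) = 0.065/(0.0255×11.9) = 0.2142 K/W
R_aluminium = L/(kA) = 0.0039/(227×11.9) = 1.444×10^-6 K/W
R_outer film = 1/(h_o·A) = 1/(15.9×11.9) = 0.005285 K/W
R_total = 0.2236 K/W
Q = ΔT / R_total = 206 / 0.2236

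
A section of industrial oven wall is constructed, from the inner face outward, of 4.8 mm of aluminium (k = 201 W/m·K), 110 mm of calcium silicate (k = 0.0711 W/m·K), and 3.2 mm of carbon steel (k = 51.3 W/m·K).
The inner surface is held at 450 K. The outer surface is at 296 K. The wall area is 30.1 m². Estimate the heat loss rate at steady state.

Q ≈ 3000 W

Model the wall as resistances in series:
R_aluminium = L/(kA) = 0.0048/(201×30.1) = 7.934×10^-7 K/W
R_calcium silicate = L/(kA) = 0.11/(0.0711×30.1) = 0.0514 K/W
R_carbon steel = L/(kA) = 0.0032/(51.3×30.1) = 2.072×10^-6 K/W
R_total = 0.0514 K/W
Q = ΔT / R_total = 154 / 0.0514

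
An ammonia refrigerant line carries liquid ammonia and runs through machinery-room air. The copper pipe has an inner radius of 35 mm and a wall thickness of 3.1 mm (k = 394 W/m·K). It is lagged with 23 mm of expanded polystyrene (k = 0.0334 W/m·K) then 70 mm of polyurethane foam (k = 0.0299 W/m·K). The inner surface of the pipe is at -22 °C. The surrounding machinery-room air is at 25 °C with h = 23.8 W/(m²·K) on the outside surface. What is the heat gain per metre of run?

Radial resistances (cylindrical: R_cond = ln(r_o/r_i)/(2πkL), R_conv = 1/(h·2πrL)):
R_copper pipe wall = ln(38.1/35)/(2π×394×1) = 3.428×10^-5 K/W
R_expanded polystyrene = ln(61.1/38.1)/(2π×0.0334×1) = 2.251 K/W
R_polyurethane foam = ln(131.1/61.1)/(2π×0.0299×1) = 4.064 K/W
R_outer film = 1/(h_o·2πr_oL) = 1/(23.8×2π×0.1311×1) = 0.05101 K/W
R_total = 6.365 K/W
Q = ΔT/R_total = 47/6.365

q′ ≈ 7.38 W/m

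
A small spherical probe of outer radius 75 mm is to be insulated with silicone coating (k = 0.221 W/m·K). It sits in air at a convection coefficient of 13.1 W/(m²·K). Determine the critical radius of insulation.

r_cr ≈ 33.7 mm

For a sphere r_cr = 2k/h = 2×0.221/13.1
r_cr = 33.7 mm; since the bare radius (75 mm) is above r_cr, any added insulation will reduce heat loss.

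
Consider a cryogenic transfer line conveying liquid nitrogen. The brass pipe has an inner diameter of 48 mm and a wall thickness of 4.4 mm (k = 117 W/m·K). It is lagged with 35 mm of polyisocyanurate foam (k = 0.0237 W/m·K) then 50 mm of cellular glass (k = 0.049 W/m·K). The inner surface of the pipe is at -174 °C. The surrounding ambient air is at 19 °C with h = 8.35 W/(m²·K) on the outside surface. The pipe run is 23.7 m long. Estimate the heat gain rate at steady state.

Q ≈ 614 W

Treating each annulus and film as a series resistance:
R_brass pipe wall = ln(28.4/24)/(2π×117×23.7) = 9.662×10^-6 K/W
R_polyisocyanurate foam = ln(63.4/28.4)/(2π×0.0237×23.7) = 0.2276 K/W
R_cellular glass = ln(113.4/63.4)/(2π×0.049×23.7) = 0.07969 K/W
R_outer film = 1/(h_o·2πr_oL) = 1/(8.35×2π×0.1134×23.7) = 0.007092 K/W
R_total = 0.3143 K/W
Q = ΔT/R_total = 193/0.3143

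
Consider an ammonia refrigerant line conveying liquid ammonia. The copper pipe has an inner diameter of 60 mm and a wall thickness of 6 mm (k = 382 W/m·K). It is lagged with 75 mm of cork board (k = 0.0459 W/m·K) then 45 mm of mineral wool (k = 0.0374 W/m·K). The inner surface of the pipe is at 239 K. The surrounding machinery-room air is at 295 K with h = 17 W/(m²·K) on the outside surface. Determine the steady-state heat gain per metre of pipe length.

q′ ≈ 10.3 W/m

Treating each annulus and film as a series resistance:
R_copper pipe wall = ln(36/30)/(2π×382×1) = 7.596×10^-5 K/W
R_cork board = ln(111/36)/(2π×0.0459×1) = 3.904 K/W
R_mineral wool = ln(156/111)/(2π×0.0374×1) = 1.448 K/W
R_outer film = 1/(h_o·2πr_oL) = 1/(17×2π×0.156×1) = 0.06001 K/W
R_total = 5.413 K/W
Q = ΔT/R_total = 56/5.413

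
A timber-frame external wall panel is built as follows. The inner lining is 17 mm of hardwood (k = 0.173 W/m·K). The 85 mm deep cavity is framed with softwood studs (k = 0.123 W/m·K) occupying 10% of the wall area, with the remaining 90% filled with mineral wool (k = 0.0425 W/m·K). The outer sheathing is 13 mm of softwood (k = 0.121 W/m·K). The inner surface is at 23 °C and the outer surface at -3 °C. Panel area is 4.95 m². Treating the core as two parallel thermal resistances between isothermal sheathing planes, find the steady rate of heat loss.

Sheathing layers in series; stud and cavity paths in parallel between them.
R_inner = 0.017/(0.173×4.95) = 0.01985 K/W
R_stud  = 0.085/(0.123×0.1×4.95) = 1.396 K/W
R_cav   = 0.085/(0.0425×0.9×4.95) = 0.4489 K/W
1/R_core = 1/R_stud + 1/R_cav → R_core = 0.3397 K/W
R_outer = 0.013/(0.121×4.95) = 0.0217 K/W
R_total = 0.3813 K/W
Q = ΔT/R_total = 26/0.3813

Q ≈ 68.2 W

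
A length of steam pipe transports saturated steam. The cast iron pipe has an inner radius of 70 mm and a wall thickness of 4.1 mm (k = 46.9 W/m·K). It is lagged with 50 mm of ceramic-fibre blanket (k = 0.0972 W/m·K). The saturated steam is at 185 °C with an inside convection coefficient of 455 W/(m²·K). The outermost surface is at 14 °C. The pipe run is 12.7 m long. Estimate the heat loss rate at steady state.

Q ≈ 2560 W

Treating each annulus and film as a series resistance:
R_inner film = 1/(h_i·2πr₁L) = 1/(455×2π×0.07×12.7) = 3.935×10^-4 K/W
R_cast iron pipe wall = ln(74.1/70)/(2π×46.9×12.7) = 1.521×10^-5 K/W
R_ceramic-fibre blanket = ln(124.1/74.1)/(2π×0.0972×12.7) = 0.06649 K/W
R_total = 0.06689 K/W
Q = ΔT/R_total = 171/0.06689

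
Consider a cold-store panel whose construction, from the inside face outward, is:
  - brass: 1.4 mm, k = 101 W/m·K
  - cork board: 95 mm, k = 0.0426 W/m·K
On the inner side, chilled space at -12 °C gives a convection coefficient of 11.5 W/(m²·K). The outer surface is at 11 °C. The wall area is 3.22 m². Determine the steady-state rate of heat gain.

Using the resistance-network approach (series):
R_inner film = 1/(h_i·A) = 1/(11.5×3.22) = 0.02701 K/W
R_brass = L/(kA) = 0.0014/(101×3.22) = 4.305×10^-6 K/W
R_cork board = L/(kA) = 0.095/(0.0426×3.22) = 0.6926 K/W
R_total = 0.7196 K/W
Q = ΔT / R_total = 23 / 0.7196

Q ≈ 32 W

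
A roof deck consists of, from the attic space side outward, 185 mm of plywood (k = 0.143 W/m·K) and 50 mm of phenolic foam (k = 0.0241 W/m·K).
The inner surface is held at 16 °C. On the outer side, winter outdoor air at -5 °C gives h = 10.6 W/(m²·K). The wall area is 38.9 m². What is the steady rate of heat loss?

Model the wall as resistances in series:
R_plywood = L/(kA) = 0.185/(0.143×38.9) = 0.03326 K/W
R_phenolic foam = L/(kA) = 0.05/(0.0241×38.9) = 0.05333 K/W
R_outer film = 1/(h_o·A) = 1/(10.6×38.9) = 0.002425 K/W
R_total = 0.08902 K/W
Q = ΔT / R_total = 21 / 0.08902

Q ≈ 236 W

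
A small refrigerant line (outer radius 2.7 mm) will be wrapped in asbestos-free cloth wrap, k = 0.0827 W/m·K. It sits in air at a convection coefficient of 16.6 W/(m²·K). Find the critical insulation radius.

r_cr ≈ 4.98 mm

For a cylinder r_cr = k/h = 0.0827/16.6
r_cr = 4.98 mm; since the bare radius (2.7 mm) is below r_cr, adding a thin layer of insulation will *increase* heat loss.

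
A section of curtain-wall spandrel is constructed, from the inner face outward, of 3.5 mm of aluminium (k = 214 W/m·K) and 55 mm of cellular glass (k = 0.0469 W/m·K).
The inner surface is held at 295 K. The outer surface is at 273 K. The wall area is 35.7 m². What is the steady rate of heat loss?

Using the resistance-network approach (series):
R_aluminium = L/(kA) = 0.0035/(214×35.7) = 4.581×10^-7 K/W
R_cellular glass = L/(kA) = 0.055/(0.0469×35.7) = 0.03285 K/W
R_total = 0.03285 K/W
Q = ΔT / R_total = 22 / 0.03285

Q ≈ 670 W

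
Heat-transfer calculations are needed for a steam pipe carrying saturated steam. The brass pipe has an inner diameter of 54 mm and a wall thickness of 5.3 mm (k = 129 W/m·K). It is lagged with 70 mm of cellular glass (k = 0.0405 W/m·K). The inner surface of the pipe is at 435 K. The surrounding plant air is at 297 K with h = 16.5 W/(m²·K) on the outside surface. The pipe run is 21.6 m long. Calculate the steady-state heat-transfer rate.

Q ≈ 645 W

Treating each annulus and film as a series resistance:
R_brass pipe wall = ln(32.3/27)/(2π×129×21.6) = 1.024×10^-5 K/W
R_cellular glass = ln(102.3/32.3)/(2π×0.0405×21.6) = 0.2097 K/W
R_outer film = 1/(h_o·2πr_oL) = 1/(16.5×2π×0.1023×21.6) = 0.004365 K/W
R_total = 0.2141 K/W
Q = ΔT/R_total = 138/0.2141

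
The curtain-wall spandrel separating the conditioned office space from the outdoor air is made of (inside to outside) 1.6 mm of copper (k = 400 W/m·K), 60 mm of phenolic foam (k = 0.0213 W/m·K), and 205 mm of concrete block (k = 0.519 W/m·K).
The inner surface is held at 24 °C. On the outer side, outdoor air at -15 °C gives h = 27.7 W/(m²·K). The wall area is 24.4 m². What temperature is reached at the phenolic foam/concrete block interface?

Using the resistance-network approach (series):
R_copper = L/(kA) = 0.0016/(400×24.4) = 1.639×10^-7 K/W
R_phenolic foam = L/(kA) = 0.06/(0.0213×24.4) = 0.1154 K/W
R_concrete block = L/(kA) = 0.205/(0.519×24.4) = 0.01619 K/W
R_outer film = 1/(h_o·A) = 1/(27.7×24.4) = 0.00148 K/W
R_total = 0.1331 K/W;  Q = ΔT/R_total = 39/0.1331 = 293 W
T_interface = T_inner − Q·ΣR(inner→interface) = 24 − 293×0.1154

T ≈ -9.82 °C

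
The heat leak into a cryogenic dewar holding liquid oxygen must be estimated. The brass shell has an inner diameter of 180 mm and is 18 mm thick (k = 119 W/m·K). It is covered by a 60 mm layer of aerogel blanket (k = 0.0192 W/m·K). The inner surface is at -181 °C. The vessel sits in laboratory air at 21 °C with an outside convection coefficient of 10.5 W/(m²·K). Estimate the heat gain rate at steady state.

For a spherical shell R = (1/r₁ − 1/r₂)/(4πk); film R = 1/(h·4πr²). In series:
R_brass shell = (1/0.09 − 1/0.108)/(4π×119) = 0.001238 K/W
R_aerogel blanket = (1/0.108 − 1/0.168)/(4π×0.0192) = 13.71 K/W
R_outer film = 1/(h·4πr_o²) = 1/(10.5×4π×0.168²) = 0.2685 K/W
R_total = 13.98 K/W
Q = ΔT/R_total = 202/13.98

Q ≈ 14.5 W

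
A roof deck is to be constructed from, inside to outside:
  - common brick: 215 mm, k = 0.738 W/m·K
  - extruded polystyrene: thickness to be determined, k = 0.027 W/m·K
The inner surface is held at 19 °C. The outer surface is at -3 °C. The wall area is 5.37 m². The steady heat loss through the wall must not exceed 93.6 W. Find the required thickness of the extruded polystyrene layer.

Thermal resistances in series:
R_common brick = L/(kA) = 0.215/(0.738×5.37) = 0.05425 K/W
Sum of the known resistances R_other = 0.05425 K/W
Required total resistance R_tot = ΔT/Q_allow = 22/93.6 = 0.235 K/W
R_extruded polystyrene = R_tot − R_other = 0.1808 K/W
L = R·k·A = 0.1808×0.027×5.37

L ≈ 26.2 mm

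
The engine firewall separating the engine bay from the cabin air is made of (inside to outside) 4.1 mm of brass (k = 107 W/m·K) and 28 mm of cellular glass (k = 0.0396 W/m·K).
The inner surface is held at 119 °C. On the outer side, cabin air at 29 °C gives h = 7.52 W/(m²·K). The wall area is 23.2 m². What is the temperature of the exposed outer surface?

T ≈ 43.2 °C

Series thermal resistances:
R_brass = L/(kA) = 0.0041/(107×23.2) = 1.652×10^-6 K/W
R_cellular glass = L/(kA) = 0.028/(0.0396×23.2) = 0.03048 K/W
R_outer film = 1/(h_o·A) = 1/(7.52×23.2) = 0.005732 K/W
R_total = 0.03621 K/W;  Q = ΔT/R_total = 90/0.03621 = 2485 W
T_interface = T_inner − Q·ΣR(inner→interface) = 119 − 2490×0.03048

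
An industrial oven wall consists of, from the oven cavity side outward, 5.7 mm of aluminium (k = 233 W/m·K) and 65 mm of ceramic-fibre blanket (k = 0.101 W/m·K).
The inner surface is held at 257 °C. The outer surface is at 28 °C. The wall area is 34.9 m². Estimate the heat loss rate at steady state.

Series thermal resistances:
R_aluminium = L/(kA) = 0.0057/(233×34.9) = 7.01×10^-7 K/W
R_ceramic-fibre blanket = L/(kA) = 0.065/(0.101×34.9) = 0.01844 K/W
R_total = 0.01844 K/W
Q = ΔT / R_total = 229 / 0.01844

Q ≈ 12400 W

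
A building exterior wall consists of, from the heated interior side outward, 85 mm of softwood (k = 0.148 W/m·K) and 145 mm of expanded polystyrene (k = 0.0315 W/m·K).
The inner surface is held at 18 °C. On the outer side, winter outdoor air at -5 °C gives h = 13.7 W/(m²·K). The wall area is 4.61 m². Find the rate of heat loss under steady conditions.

Q ≈ 20.2 W

Thermal resistances in series:
R_softwood = L/(kA) = 0.085/(0.148×4.61) = 0.1246 K/W
R_expanded polystyrene = L/(kA) = 0.145/(0.0315×4.61) = 0.9985 K/W
R_outer film = 1/(h_o·A) = 1/(13.7×4.61) = 0.01583 K/W
R_total = 1.139 K/W
Q = ΔT / R_total = 23 / 1.139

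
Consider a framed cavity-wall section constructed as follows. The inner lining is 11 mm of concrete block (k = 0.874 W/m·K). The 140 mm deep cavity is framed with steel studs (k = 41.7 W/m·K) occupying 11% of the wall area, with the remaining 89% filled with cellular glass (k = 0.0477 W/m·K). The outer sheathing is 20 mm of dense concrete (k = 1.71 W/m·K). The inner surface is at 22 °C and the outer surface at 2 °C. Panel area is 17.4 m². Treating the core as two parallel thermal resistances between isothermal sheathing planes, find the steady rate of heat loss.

Sheathing layers in series; stud and cavity paths in parallel between them.
R_inner = 0.011/(0.874×17.4) = 7.233×10^-4 K/W
R_stud  = 0.14/(41.7×0.11×17.4) = 0.001754 K/W
R_cav   = 0.14/(0.0477×0.89×17.4) = 0.1895 K/W
1/R_core = 1/R_stud + 1/R_cav → R_core = 0.001738 K/W
R_outer = 0.02/(1.71×17.4) = 6.722×10^-4 K/W
R_total = 0.003133 K/W
Q = ΔT/R_total = 20/0.003133

Q ≈ 6380 W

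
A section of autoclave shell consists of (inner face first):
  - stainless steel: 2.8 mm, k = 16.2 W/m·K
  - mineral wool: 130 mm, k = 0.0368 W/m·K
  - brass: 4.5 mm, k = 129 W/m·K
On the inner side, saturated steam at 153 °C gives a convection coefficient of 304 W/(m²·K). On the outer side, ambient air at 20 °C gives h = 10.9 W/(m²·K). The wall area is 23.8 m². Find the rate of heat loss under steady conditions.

Q ≈ 873 W

Series thermal resistances:
R_inner film = 1/(h_i·A) = 1/(304×23.8) = 1.382×10^-4 K/W
R_stainless steel = L/(kA) = 0.0028/(16.2×23.8) = 7.262×10^-6 K/W
R_mineral wool = L/(kA) = 0.13/(0.0368×23.8) = 0.1484 K/W
R_brass = L/(kA) = 0.0045/(129×23.8) = 1.466×10^-6 K/W
R_outer film = 1/(h_o·A) = 1/(10.9×23.8) = 0.003855 K/W
R_total = 0.1524 K/W
Q = ΔT / R_total = 133 / 0.1524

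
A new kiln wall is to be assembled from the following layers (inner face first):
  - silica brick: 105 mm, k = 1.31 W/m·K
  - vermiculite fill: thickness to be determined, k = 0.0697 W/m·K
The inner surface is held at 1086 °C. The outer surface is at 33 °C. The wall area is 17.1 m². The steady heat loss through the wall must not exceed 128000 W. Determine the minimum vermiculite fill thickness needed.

L ≈ 4.22 mm

Model the wall as resistances in series:
R_silica brick = L/(kA) = 0.105/(1.31×17.1) = 0.004687 K/W
Sum of the known resistances R_other = 0.004687 K/W
Required total resistance R_tot = ΔT/Q_allow = 1053/128000 = 0.008227 K/W
R_vermiculite fill = R_tot − R_other = 0.003539 K/W
L = R·k·A = 0.003539×0.0697×17.1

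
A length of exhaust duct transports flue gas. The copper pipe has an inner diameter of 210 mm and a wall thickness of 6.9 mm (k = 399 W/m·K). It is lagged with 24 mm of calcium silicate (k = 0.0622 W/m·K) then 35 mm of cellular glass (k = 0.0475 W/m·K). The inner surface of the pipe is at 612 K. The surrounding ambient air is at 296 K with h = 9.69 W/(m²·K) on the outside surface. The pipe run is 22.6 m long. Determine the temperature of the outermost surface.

Treating each annulus and film as a series resistance:
R_copper pipe wall = ln(111.9/105)/(2π×399×22.6) = 1.123×10^-6 K/W
R_calcium silicate = ln(135.9/111.9)/(2π×0.0622×22.6) = 0.022 K/W
R_cellular glass = ln(170.9/135.9)/(2π×0.0475×22.6) = 0.03397 K/W
R_outer film = 1/(h_o·2πr_oL) = 1/(9.69×2π×0.1709×22.6) = 0.004253 K/W
R_total = 0.06023 K/W
Q = ΔT/R_total = 316/0.06023
Q = 5250 W
T_interface = T_inner − Q·ΣR(inner→interface) = 612 − 5250×0.05598

T ≈ 318 K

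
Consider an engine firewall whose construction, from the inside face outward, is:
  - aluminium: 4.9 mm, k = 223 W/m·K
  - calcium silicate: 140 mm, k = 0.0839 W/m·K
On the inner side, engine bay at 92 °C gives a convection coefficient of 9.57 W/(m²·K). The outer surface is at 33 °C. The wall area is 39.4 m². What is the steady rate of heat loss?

Using the resistance-network approach (series):
R_inner film = 1/(h_i·A) = 1/(9.57×39.4) = 0.002652 K/W
R_aluminium = L/(kA) = 0.0049/(223×39.4) = 5.577×10^-7 K/W
R_calcium silicate = L/(kA) = 0.14/(0.0839×39.4) = 0.04235 K/W
R_total = 0.045 K/W
Q = ΔT / R_total = 59 / 0.045

Q ≈ 1310 W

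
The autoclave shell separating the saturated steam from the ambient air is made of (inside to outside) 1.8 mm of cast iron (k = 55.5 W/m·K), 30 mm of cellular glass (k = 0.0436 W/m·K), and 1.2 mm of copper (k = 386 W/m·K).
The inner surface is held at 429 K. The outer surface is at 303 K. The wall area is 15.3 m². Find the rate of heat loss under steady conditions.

Q ≈ 2800 W

Treating each layer as a thermal resistance in series:
R_cast iron = L/(kA) = 0.0018/(55.5×15.3) = 2.12×10^-6 K/W
R_cellular glass = L/(kA) = 0.03/(0.0436×15.3) = 0.04497 K/W
R_copper = L/(kA) = 0.0012/(386×15.3) = 2.032×10^-7 K/W
R_total = 0.04497 K/W
Q = ΔT / R_total = 126 / 0.04497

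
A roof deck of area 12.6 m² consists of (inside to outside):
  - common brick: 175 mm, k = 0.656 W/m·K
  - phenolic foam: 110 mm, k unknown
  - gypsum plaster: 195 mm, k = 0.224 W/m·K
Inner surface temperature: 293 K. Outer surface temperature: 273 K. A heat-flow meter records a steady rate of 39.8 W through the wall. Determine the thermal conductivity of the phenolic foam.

k ≈ 0.0212 W/(m·K)

Treating each layer as a thermal resistance in series:
R_common brick = L/(kA) = 0.175/(0.656×12.6) = 0.02117 K/W
R_gypsum plaster = L/(kA) = 0.195/(0.224×12.6) = 0.06909 K/W
Sum of known resistances R_other = 0.09026 K/W
Total R = ΔT/Q = 20/39.8 = 0.5025 K/W
R_phenolic foam = R_total − R_other = 0.4123 K/W
k = L/(R·A) = 0.11/(0.4123×12.6)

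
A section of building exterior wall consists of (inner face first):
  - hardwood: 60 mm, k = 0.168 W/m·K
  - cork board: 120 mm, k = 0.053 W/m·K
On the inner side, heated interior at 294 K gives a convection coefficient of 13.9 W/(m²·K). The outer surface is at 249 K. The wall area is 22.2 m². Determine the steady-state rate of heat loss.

Treating each layer as a thermal resistance in series:
R_inner film = 1/(h_i·A) = 1/(13.9×22.2) = 0.003241 K/W
R_hardwood = L/(kA) = 0.06/(0.168×22.2) = 0.01609 K/W
R_cork board = L/(kA) = 0.12/(0.053×22.2) = 0.102 K/W
R_total = 0.1213 K/W
Q = ΔT / R_total = 45 / 0.1213

Q ≈ 371 W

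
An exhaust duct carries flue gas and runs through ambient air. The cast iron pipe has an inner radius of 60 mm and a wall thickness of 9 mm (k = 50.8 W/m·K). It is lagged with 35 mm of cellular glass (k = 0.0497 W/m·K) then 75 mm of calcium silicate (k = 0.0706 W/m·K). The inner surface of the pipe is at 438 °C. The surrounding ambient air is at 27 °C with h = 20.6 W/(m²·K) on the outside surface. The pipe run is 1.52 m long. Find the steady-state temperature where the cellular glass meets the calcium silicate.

For a radial system each layer contributes R = ln(r_out/r_in)/(2πkL); films add R = 1/(hA).
R_cast iron pipe wall = ln(69/60)/(2π×50.8×1.52) = 2.881×10^-4 K/W
R_cellular glass = ln(104/69)/(2π×0.0497×1.52) = 0.8644 K/W
R_calcium silicate = ln(179/104)/(2π×0.0706×1.52) = 0.8053 K/W
R_outer film = 1/(h_o·2πr_oL) = 1/(20.6×2π×0.179×1.52) = 0.0284 K/W
R_total = 1.698 K/W
Q = ΔT/R_total = 411/1.698
Q = 242 W
T_interface = T_inner − Q·ΣR(inner→interface) = 438 − 242×0.8647

T ≈ 229 °C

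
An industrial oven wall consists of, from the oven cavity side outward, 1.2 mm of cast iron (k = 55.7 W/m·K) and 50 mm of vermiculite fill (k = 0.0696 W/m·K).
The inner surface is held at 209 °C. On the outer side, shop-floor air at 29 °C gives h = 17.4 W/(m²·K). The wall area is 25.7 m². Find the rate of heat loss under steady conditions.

Q ≈ 5960 W

Thermal resistances in series:
R_cast iron = L/(kA) = 0.0012/(55.7×25.7) = 8.383×10^-7 K/W
R_vermiculite fill = L/(kA) = 0.05/(0.0696×25.7) = 0.02795 K/W
R_outer film = 1/(h_o·A) = 1/(17.4×25.7) = 0.002236 K/W
R_total = 0.03019 K/W
Q = ΔT / R_total = 180 / 0.03019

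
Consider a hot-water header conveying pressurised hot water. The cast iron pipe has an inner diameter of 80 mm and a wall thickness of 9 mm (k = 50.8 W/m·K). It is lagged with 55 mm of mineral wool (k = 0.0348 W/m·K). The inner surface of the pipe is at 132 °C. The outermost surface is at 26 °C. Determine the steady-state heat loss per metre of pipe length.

For a radial system each layer contributes R = ln(r_out/r_in)/(2πkL); films add R = 1/(hA).
R_cast iron pipe wall = ln(49/40)/(2π×50.8×1) = 6.358×10^-4 K/W
R_mineral wool = ln(104/49)/(2π×0.0348×1) = 3.442 K/W
R_total = 3.442 K/W
Q = ΔT/R_total = 106/3.442

q′ ≈ 30.8 W/m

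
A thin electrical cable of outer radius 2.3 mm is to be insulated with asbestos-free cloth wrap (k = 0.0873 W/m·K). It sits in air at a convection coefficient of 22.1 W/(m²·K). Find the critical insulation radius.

For a cylinder r_cr = k/h = 0.0873/22.1
r_cr = 3.95 mm; since the bare radius (2.3 mm) is below r_cr, adding a thin layer of insulation will *increase* heat loss.

r_cr ≈ 3.95 mm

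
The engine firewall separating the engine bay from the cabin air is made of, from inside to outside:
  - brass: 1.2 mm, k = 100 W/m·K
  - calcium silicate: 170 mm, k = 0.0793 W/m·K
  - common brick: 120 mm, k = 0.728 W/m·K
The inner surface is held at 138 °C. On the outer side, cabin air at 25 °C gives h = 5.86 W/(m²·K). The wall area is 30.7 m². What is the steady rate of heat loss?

Thermal resistances in series:
R_brass = L/(kA) = 0.0012/(100×30.7) = 3.909×10^-7 K/W
R_calcium silicate = L/(kA) = 0.17/(0.0793×30.7) = 0.06983 K/W
R_common brick = L/(kA) = 0.12/(0.728×30.7) = 0.005369 K/W
R_outer film = 1/(h_o·A) = 1/(5.86×30.7) = 0.005559 K/W
R_total = 0.08076 K/W
Q = ΔT / R_total = 113 / 0.08076

Q ≈ 1400 W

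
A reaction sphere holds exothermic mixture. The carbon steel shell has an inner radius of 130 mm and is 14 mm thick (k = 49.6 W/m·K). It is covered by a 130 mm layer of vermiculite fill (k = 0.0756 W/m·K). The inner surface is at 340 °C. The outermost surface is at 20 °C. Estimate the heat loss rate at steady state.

Spherical conduction: R = (1/r_in − 1/r_out)/(4πk) per layer; series-sum.
R_carbon steel shell = (1/0.13 − 1/0.144)/(4π×49.6) = 0.0012 K/W
R_vermiculite fill = (1/0.144 − 1/0.274)/(4π×0.0756) = 3.468 K/W
R_total = 3.469 K/W
Q = ΔT/R_total = 320/3.469

Q ≈ 92.2 W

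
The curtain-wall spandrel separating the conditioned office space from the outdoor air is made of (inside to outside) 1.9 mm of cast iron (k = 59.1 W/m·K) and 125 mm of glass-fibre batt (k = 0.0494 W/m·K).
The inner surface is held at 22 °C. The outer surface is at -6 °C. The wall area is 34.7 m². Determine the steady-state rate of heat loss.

Q ≈ 384 W

Series thermal resistances:
R_cast iron = L/(kA) = 0.0019/(59.1×34.7) = 9.265×10^-7 K/W
R_glass-fibre batt = L/(kA) = 0.125/(0.0494×34.7) = 0.07292 K/W
R_total = 0.07292 K/W
Q = ΔT / R_total = 28 / 0.07292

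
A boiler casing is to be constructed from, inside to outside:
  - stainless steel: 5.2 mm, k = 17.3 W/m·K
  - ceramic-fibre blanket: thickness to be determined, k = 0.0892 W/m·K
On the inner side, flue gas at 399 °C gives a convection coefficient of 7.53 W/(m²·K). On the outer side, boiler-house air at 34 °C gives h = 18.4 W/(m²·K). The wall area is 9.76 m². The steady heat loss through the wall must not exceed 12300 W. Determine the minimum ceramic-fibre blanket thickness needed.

Model the wall as resistances in series:
R_inner film = 1/(h_i·A) = 1/(7.53×9.76) = 0.01361 K/W
R_stainless steel = L/(kA) = 0.0052/(17.3×9.76) = 3.08×10^-5 K/W
R_outer film = 1/(h_o·A) = 1/(18.4×9.76) = 0.005568 K/W
Sum of the known resistances R_other = 0.01921 K/W
Required total resistance R_tot = ΔT/Q_allow = 365/12300 = 0.02967 K/W
R_ceramic-fibre blanket = R_tot − R_other = 0.01047 K/W
L = R·k·A = 0.01047×0.0892×9.76

L ≈ 9.11 mm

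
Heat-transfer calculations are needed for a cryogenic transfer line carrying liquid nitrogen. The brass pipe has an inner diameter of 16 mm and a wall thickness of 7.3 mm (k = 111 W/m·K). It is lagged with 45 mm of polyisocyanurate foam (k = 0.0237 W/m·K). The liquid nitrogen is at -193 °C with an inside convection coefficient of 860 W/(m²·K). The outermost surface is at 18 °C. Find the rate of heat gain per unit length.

q′ ≈ 22.9 W/m

Cylindrical conduction, so R = ln(r₂/r₁)/(2πkL) per layer, in series:
R_inner film = 1/(h_i·2πr₁L) = 1/(860×2π×0.008×1) = 0.02313 K/W
R_brass pipe wall = ln(15.3/8)/(2π×111×1) = 9.297×10^-4 K/W
R_polyisocyanurate foam = ln(60.3/15.3)/(2π×0.0237×1) = 9.21 K/W
R_total = 9.234 K/W
Q = ΔT/R_total = 211/9.234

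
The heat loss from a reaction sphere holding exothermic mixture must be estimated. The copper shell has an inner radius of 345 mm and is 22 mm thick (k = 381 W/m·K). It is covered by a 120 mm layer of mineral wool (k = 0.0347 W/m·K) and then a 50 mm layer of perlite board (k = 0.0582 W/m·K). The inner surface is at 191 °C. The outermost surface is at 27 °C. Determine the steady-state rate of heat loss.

Q ≈ 91.1 W

Each spherical layer contributes R = (1/r_i − 1/r_o)/(4πk):
R_copper shell = (1/0.345 − 1/0.367)/(4π×381) = 3.629×10^-5 K/W
R_mineral wool = (1/0.367 − 1/0.487)/(4π×0.0347) = 1.54 K/W
R_perlite board = (1/0.487 − 1/0.537)/(4π×0.0582) = 0.2614 K/W
R_total = 1.801 K/W
Q = ΔT/R_total = 164/1.801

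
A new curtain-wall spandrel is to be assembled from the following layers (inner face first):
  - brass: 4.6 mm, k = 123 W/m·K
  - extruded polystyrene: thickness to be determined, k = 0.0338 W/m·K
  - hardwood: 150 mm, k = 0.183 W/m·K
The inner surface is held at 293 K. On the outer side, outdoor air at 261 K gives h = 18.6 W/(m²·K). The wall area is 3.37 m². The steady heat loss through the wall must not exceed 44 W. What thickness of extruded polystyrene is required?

Using the resistance-network approach (series):
R_brass = L/(kA) = 0.0046/(123×3.37) = 1.11×10^-5 K/W
R_hardwood = L/(kA) = 0.15/(0.183×3.37) = 0.2432 K/W
R_outer film = 1/(h_o·A) = 1/(18.6×3.37) = 0.01595 K/W
Sum of the known resistances R_other = 0.2592 K/W
Required total resistance R_tot = ΔT/Q_allow = 32/44 = 0.7273 K/W
R_extruded polystyrene = R_tot − R_other = 0.4681 K/W
L = R·k·A = 0.4681×0.0338×3.37

L ≈ 53.3 mm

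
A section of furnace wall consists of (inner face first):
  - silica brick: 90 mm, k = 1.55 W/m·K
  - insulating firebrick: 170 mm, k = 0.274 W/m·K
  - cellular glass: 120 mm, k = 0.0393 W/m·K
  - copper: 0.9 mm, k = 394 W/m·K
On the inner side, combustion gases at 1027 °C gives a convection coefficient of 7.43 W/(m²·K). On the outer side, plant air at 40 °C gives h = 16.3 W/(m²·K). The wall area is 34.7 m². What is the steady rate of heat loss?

Q ≈ 8720 W

Model the wall as resistances in series:
R_inner film = 1/(h_i·A) = 1/(7.43×34.7) = 0.003879 K/W
R_silica brick = L/(kA) = 0.09/(1.55×34.7) = 0.001673 K/W
R_insulating firebrick = L/(kA) = 0.17/(0.274×34.7) = 0.01788 K/W
R_cellular glass = L/(kA) = 0.12/(0.0393×34.7) = 0.088 K/W
R_copper = L/(kA) = 0.0009/(394×34.7) = 6.583×10^-8 K/W
R_outer film = 1/(h_o·A) = 1/(16.3×34.7) = 0.001768 K/W
R_total = 0.1132 K/W
Q = ΔT / R_total = 987 / 0.1132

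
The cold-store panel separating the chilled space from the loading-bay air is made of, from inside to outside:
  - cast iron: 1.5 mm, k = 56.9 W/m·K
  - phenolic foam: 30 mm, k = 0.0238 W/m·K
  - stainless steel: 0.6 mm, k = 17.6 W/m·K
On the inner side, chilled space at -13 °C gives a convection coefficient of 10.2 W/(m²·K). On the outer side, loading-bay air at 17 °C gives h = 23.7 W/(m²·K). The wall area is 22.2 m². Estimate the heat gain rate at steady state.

Using the resistance-network approach (series):
R_inner film = 1/(h_i·A) = 1/(10.2×22.2) = 0.004416 K/W
R_cast iron = L/(kA) = 0.0015/(56.9×22.2) = 1.187×10^-6 K/W
R_phenolic foam = L/(kA) = 0.03/(0.0238×22.2) = 0.05678 K/W
R_stainless steel = L/(kA) = 0.0006/(17.6×22.2) = 1.536×10^-6 K/W
R_outer film = 1/(h_o·A) = 1/(23.7×22.2) = 0.001901 K/W
R_total = 0.0631 K/W
Q = ΔT / R_total = 30 / 0.0631

Q ≈ 475 W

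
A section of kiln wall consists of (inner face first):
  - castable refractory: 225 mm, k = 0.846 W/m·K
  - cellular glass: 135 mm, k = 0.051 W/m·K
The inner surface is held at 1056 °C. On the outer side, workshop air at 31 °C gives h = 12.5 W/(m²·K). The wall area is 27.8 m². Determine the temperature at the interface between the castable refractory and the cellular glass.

T ≈ 965 °C

Treating each layer as a thermal resistance in series:
R_castable refractory = L/(kA) = 0.225/(0.846×27.8) = 0.009567 K/W
R_cellular glass = L/(kA) = 0.135/(0.051×27.8) = 0.09522 K/W
R_outer film = 1/(h_o·A) = 1/(12.5×27.8) = 0.002878 K/W
R_total = 0.1077 K/W;  Q = ΔT/R_total = 1025/0.1077 = 9520 W
T_interface = T_inner − Q·ΣR(inner→interface) = 1056 − 9520×0.009567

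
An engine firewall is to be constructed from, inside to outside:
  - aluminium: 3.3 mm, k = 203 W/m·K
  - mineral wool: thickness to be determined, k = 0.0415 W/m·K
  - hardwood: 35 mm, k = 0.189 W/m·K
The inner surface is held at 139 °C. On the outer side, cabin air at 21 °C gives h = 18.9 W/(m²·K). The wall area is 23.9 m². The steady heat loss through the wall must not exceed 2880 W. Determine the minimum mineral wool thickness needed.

L ≈ 30.8 mm

Treating each layer as a thermal resistance in series:
R_aluminium = L/(kA) = 0.0033/(203×23.9) = 6.802×10^-7 K/W
R_hardwood = L/(kA) = 0.035/(0.189×23.9) = 0.007748 K/W
R_outer film = 1/(h_o·A) = 1/(18.9×23.9) = 0.002214 K/W
Sum of the known resistances R_other = 0.009963 K/W
Required total resistance R_tot = ΔT/Q_allow = 118/2880 = 0.04097 K/W
R_mineral wool = R_tot − R_other = 0.03101 K/W
L = R·k·A = 0.03101×0.0415×23.9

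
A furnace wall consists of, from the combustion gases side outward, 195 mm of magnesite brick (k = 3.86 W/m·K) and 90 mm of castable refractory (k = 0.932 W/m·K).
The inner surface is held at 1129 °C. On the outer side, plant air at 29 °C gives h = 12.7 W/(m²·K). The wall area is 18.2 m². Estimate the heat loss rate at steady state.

Thermal resistances in series:
R_magnesite brick = L/(kA) = 0.195/(3.86×18.2) = 0.002776 K/W
R_castable refractory = L/(kA) = 0.09/(0.932×18.2) = 0.005306 K/W
R_outer film = 1/(h_o·A) = 1/(12.7×18.2) = 0.004326 K/W
R_total = 0.01241 K/W
Q = ΔT / R_total = 1100 / 0.01241

Q ≈ 88700 W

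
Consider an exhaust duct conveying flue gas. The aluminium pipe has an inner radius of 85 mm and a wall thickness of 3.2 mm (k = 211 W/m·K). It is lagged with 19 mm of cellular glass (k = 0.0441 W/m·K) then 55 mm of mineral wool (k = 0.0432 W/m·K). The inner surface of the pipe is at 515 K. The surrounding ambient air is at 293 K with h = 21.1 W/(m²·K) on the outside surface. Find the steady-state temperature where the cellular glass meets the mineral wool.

Cylindrical conduction, so R = ln(r₂/r₁)/(2πkL) per layer, in series:
R_aluminium pipe wall = ln(88.2/85)/(2π×211×1) = 2.788×10^-5 K/W
R_cellular glass = ln(107.2/88.2)/(2π×0.0441×1) = 0.7041 K/W
R_mineral wool = ln(162.2/107.2)/(2π×0.0432×1) = 1.526 K/W
R_outer film = 1/(h_o·2πr_oL) = 1/(21.1×2π×0.1622×1) = 0.0465 K/W
R_total = 2.276 K/W
Q = ΔT/R_total = 222/2.276
Q = 97.5 W/m
T_interface = T_inner − Q·ΣR(inner→interface) = 515 − 97.5×0.7041

T ≈ 446 K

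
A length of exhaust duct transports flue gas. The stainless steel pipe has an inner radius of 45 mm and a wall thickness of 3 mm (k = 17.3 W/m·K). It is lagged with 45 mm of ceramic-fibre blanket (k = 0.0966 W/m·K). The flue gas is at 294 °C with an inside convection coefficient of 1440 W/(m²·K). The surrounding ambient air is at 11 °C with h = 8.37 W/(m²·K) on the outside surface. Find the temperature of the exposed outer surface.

T ≈ 55.6 °C

Per-layer cylindrical resistances, series-summed:
R_inner film = 1/(h_i·2πr₁L) = 1/(1440×2π×0.045×1) = 0.002456 K/W
R_stainless steel pipe wall = ln(48/45)/(2π×17.3×1) = 5.937×10^-4 K/W
R_ceramic-fibre blanket = ln(93/48)/(2π×0.0966×1) = 1.09 K/W
R_outer film = 1/(h_o·2πr_oL) = 1/(8.37×2π×0.093×1) = 0.2045 K/W
R_total = 1.297 K/W
Q = ΔT/R_total = 283/1.297
Q = 218 W/m
T_interface = T_inner − Q·ΣR(inner→interface) = 294 − 218×1.093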